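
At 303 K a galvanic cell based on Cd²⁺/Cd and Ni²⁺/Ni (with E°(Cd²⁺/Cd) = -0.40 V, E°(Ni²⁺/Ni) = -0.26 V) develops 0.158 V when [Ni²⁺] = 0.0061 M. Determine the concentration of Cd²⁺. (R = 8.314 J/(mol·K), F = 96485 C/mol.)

0.0015 M

From the Nernst equation, ln Q = nF(E° − E)/RT = 2×96485×(0.14 − 0.158)/(8.314×303) = -1.379, so Q = 0.252.
With Q = [Cd²⁺]/[Ni²⁺] and the known concentrations, [Cd²⁺] in the numerator gives [Cd²⁺] = 0.0015 M.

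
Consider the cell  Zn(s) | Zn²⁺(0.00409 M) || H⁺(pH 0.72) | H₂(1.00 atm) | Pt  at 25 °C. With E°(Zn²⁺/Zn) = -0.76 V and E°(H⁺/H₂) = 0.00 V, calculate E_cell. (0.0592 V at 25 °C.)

The hydrogen couple is the cathode, so E°_cell = 0.76 V; n = 2.
[H⁺] = 10^(−0.72) = 0.19 M, and Q = [Zn²⁺]·P(H₂) / [H⁺]^2 = 0.113.
E = E° − (0.0592/2) log Q = 0.76 − (0.0592/2)(-0.948) = 0.788 V.

0.79 V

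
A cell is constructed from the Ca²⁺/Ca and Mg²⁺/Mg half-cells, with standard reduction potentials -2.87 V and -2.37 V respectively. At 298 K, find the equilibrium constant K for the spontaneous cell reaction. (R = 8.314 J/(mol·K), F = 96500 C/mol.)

8.2 × 10^16

E°_cell = -2.37 − (-2.87) = 0.50 V, with n = 2 electrons transferred.
At equilibrium E = 0, so the Nernst equation gives ln K = nFE°/RT = (2)(96500)(0.50)/((8.314)(298)) = 38.95.
K = e^38.95 = 8.2 × 10^16.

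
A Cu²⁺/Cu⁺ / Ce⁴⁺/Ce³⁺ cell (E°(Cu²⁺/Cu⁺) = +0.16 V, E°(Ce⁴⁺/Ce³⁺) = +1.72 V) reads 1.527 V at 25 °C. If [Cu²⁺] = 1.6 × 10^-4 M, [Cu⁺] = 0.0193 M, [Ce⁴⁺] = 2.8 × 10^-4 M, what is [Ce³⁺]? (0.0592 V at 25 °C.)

From the Nernst equation, log Q = n(E° − E)/0.0592 = 1(1.56 − 1.527)/0.0592 = 0.557, so Q = 3.61.
With Q = [Cu²⁺]·[Ce³⁺]/([Cu⁺]·[Ce⁴⁺]) and the known concentrations, [Ce³⁺] in the numerator gives [Ce³⁺] = 0.12 M.

0.12 M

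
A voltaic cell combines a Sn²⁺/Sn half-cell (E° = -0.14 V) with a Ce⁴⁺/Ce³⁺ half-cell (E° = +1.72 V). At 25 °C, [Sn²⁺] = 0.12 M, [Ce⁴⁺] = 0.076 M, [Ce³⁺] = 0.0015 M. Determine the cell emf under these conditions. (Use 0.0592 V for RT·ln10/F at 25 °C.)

The Ce⁴⁺/Ce³⁺ couple has the higher reduction potential and acts as the cathode, so E°_cell = +1.72 − (-0.14) = 1.86 V.
Balancing electrons gives n = 2; the reaction quotient is Q = [Sn²⁺]·[Ce³⁺]^2/[Ce⁴⁺]^2 = 4.67 × 10^-5.
At 25 °C, E = E° − (0.0592/n) log Q = 1.86 − (0.0592/2)(-4.330) = 1.860 + 0.128 = 1.988 V.

1.99 V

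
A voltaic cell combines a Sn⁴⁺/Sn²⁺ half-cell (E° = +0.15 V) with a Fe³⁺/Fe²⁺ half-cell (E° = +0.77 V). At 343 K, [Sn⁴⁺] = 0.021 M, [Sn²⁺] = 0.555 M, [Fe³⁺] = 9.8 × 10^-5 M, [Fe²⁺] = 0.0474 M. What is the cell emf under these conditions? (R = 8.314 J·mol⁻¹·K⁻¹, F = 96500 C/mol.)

The Fe³⁺/Fe²⁺ couple has the higher reduction potential and acts as the cathode, so E°_cell = +0.77 − (+0.15) = 0.62 V.
Balancing electrons gives n = 2; the reaction quotient is Q = [Sn⁴⁺]·[Fe²⁺]^2/([Sn²⁺]·[Fe³⁺]^2) = 8850.
E = E° − (RT/nF) ln Q = 0.62 − (8.314×343)/(2×96500) × (9.088) = 0.620 − 0.134 = 0.486 V.

0.486 V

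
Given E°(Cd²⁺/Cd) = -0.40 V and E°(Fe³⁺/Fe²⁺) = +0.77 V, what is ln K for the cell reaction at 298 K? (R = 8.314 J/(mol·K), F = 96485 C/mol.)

ln K = 91.1

E°_cell = +0.77 − (-0.40) = 1.17 V, with n = 2 electrons transferred.
At equilibrium E = 0, so the Nernst equation gives ln K = nFE°/RT = (2)(96485)(1.17)/((8.314)(298)) = 91.13.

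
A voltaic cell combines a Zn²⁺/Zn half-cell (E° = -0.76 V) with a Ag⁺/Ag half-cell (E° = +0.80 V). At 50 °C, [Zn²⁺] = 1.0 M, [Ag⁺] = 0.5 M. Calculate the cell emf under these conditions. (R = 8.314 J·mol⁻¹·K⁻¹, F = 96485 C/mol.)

The Ag⁺/Ag couple has the higher reduction potential and acts as the cathode, so E°_cell = +0.80 − (-0.76) = 1.56 V.
Balancing electrons gives n = 2; the reaction quotient is Q = [Zn²⁺]/[Ag⁺]^2 = 4.00.
E = E° − (RT/nF) ln Q = 1.56 − (8.314×323)/(2×96485) × (1.386) = 1.560 − 0.019 = 1.541 V.

1.54 V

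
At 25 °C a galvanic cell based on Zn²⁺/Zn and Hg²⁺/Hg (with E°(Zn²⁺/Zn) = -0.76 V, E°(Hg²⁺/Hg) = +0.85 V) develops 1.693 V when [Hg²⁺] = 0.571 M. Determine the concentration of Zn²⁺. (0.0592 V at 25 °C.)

From the Nernst equation, log Q = n(E° − E)/0.0592 = 2(1.61 − 1.693)/0.0592 = -2.804, so Q = 0.00157.
With Q = [Zn²⁺]/[Hg²⁺] and the known concentrations, [Zn²⁺] in the numerator gives [Zn²⁺] = 9 × 10^-4 M.

9 × 10^-4 M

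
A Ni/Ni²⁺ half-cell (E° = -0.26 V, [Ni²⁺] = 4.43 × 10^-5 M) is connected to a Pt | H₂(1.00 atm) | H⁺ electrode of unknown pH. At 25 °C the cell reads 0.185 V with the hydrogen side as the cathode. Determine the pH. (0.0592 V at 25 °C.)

pH = 3.44

E°_cell = 0.26 V and n = 2.
log Q = n(E° − E)/0.0592 = 2×(0.26 − 0.185)/0.0592 = 2.534.
With Q = [Ni²⁺]·P(H₂) / [H⁺]^2, solving for [H⁺] gives log[H⁺] = -3.444, so pH = 3.44.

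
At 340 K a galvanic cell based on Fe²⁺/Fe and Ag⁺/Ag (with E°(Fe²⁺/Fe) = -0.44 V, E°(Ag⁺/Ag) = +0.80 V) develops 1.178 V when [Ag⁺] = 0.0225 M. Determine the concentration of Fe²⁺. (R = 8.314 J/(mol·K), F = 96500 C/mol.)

0.035 M

From the Nernst equation, ln Q = nF(E° − E)/RT = 2×96500×(1.24 − 1.178)/(8.314×340) = 4.233, so Q = 68.9.
With Q = [Fe²⁺]/[Ag⁺]^2 and the known concentrations, [Fe²⁺] in the numerator gives [Fe²⁺] = 0.035 M.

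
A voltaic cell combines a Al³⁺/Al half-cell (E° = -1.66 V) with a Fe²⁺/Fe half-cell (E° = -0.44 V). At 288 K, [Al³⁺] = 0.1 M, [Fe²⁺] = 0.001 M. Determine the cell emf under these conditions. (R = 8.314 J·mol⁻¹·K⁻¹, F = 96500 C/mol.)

1.15 V

The Fe²⁺/Fe couple has the higher reduction potential and acts as the cathode, so E°_cell = -0.44 − (-1.66) = 1.22 V.
Balancing electrons gives n = 6; the reaction quotient is Q = [Al³⁺]^2/[Fe²⁺]^3 = 1 × 10^7.
E = E° − (RT/nF) ln Q = 1.22 − (8.314×288)/(6×96500) × (16.118) = 1.220 − 0.067 = 1.153 V.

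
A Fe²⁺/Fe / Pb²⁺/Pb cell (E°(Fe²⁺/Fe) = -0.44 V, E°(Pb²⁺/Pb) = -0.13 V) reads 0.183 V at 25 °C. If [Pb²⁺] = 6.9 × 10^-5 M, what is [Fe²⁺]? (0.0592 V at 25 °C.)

1.3 M

From the Nernst equation, log Q = n(E° − E)/0.0592 = 2(0.31 − 0.183)/0.0592 = 4.291, so Q = 1.95 × 10^4.
With Q = [Fe²⁺]/[Pb²⁺] and the known concentrations, [Fe²⁺] in the numerator gives [Fe²⁺] = 1.3 M.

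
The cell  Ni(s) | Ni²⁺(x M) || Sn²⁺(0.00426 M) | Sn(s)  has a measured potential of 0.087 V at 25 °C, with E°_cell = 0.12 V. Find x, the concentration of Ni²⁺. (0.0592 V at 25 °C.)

0.055 M

From the Nernst equation, log Q = n(E° − E)/0.0592 = 2(0.12 − 0.087)/0.0592 = 1.115, so Q = 13.0.
With Q = [Ni²⁺]/[Sn²⁺] and the known concentrations, [Ni²⁺] in the numerator gives [Ni²⁺] = 0.055 M.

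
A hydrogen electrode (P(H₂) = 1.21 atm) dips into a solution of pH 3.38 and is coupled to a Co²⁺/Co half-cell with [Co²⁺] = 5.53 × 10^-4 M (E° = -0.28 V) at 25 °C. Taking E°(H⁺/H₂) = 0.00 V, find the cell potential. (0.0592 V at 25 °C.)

0.17 V

The hydrogen couple is the cathode, so E°_cell = 0.28 V; n = 2.
[H⁺] = 10^(−3.38) = 4.2 × 10^-4 M, and Q = [Co²⁺]·P(H₂) / [H⁺]^2 = 3850.
E = E° − (0.0592/2) log Q = 0.28 − (0.0592/2)(3.586) = 0.174 V.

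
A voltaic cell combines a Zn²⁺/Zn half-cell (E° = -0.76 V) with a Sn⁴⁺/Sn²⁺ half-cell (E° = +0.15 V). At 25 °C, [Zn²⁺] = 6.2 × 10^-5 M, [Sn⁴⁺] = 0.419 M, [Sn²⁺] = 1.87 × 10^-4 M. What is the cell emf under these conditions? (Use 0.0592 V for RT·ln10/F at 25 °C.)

1.13 V

The Sn⁴⁺/Sn²⁺ couple has the higher reduction potential and acts as the cathode, so E°_cell = +0.15 − (-0.76) = 0.91 V.
Balancing electrons gives n = 2; the reaction quotient is Q = [Zn²⁺]·[Sn²⁺]/[Sn⁴⁺] = 2.77 × 10^-8.
At 25 °C, E = E° − (0.0592/n) log Q = 0.91 − (0.0592/2)(-7.558) = 0.910 + 0.224 = 1.134 V.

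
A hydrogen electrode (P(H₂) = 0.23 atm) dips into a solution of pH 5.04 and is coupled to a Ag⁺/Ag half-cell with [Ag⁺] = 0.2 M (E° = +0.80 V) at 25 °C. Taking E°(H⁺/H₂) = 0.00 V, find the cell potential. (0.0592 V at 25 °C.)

1.04 V

The Ag⁺/Ag couple is the cathode, so E°_cell = 0.80 V; n = 2.
[H⁺] = 10^(−5.04) = 9.1 × 10^-6 M, and Q = [H⁺]^2 / ([Ag⁺]^2·P(H₂)) = 9.04 × 10^-9.
E = E° − (0.0592/2) log Q = 0.80 − (0.0592/2)(-8.044) = 1.038 V.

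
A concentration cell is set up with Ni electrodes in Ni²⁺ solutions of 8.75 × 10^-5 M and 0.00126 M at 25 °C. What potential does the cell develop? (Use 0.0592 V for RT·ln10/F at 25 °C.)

Both half-cells are Ni²⁺/Ni, so E°_cell = 0. The concentrated side is the cathode; the cell reaction moves Ni²⁺ from high to low concentration with n = 2.
Q = [Ni²⁺]_dilute/[Ni²⁺]_conc = 8.75 × 10^-5/0.00126 = 0.0694.
E = 0 − (0.0592/2) log Q = −(0.0592/2)(-1.158) = 0.0343 V.

0.034 V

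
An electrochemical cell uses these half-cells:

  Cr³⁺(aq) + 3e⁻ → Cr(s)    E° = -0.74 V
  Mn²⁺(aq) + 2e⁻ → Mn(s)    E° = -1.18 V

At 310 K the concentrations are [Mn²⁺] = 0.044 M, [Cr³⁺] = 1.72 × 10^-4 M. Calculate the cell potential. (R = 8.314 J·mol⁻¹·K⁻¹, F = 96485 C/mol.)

0.405 V

The Cr³⁺/Cr couple has the higher reduction potential and acts as the cathode, so E°_cell = -0.74 − (-1.18) = 0.44 V.
Balancing electrons gives n = 6; the reaction quotient is Q = [Mn²⁺]^3/[Cr³⁺]^2 = 2880.
E = E° − (RT/nF) ln Q = 0.44 − (8.314×310)/(6×96485) × (7.965) = 0.440 − 0.035 = 0.405 V.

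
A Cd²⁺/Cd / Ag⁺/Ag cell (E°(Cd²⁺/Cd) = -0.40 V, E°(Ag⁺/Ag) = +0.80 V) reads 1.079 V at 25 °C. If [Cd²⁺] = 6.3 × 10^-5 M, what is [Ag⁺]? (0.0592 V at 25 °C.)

From the Nernst equation, log Q = n(E° − E)/0.0592 = 2(1.20 − 1.079)/0.0592 = 4.088, so Q = 1.22 × 10^4.
With Q = [Cd²⁺]/[Ag⁺]^2 and the known concentrations, [Ag⁺]^2 in the denominator gives [Ag⁺] = 7.2 × 10^-5 M.

7.2 × 10^-5 M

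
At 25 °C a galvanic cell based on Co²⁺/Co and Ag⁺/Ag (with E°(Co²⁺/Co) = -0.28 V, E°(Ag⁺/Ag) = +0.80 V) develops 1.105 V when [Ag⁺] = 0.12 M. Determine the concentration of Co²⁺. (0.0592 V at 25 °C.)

0.0021 M

From the Nernst equation, log Q = n(E° − E)/0.0592 = 2(1.08 − 1.105)/0.0592 = -0.845, so Q = 0.143.
With Q = [Co²⁺]/[Ag⁺]^2 and the known concentrations, [Co²⁺] in the numerator gives [Co²⁺] = 0.0021 M.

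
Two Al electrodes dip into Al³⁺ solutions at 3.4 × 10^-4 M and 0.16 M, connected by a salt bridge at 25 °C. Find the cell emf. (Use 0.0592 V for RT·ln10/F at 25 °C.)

Both half-cells are Al³⁺/Al, so E°_cell = 0. The concentrated side is the cathode; the cell reaction moves Al³⁺ from high to low concentration with n = 3.
Q = [Al³⁺]_dilute/[Al³⁺]_conc = 3.4 × 10^-4/0.16 = 0.00212.
E = 0 − (0.0592/3) log Q = −(0.0592/3)(-2.673) = 0.0527 V.

0.053 V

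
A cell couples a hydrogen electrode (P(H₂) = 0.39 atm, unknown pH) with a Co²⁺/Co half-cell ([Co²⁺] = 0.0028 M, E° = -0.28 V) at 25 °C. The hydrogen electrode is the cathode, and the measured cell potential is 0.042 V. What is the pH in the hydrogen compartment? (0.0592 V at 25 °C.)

pH = 5.50

E°_cell = 0.28 V and n = 2.
log Q = n(E° − E)/0.0592 = 2×(0.28 − 0.042)/0.0592 = 8.041.
With Q = [Co²⁺]·P(H₂) / [H⁺]^2, solving for [H⁺] gives log[H⁺] = -5.501, so pH = 5.50.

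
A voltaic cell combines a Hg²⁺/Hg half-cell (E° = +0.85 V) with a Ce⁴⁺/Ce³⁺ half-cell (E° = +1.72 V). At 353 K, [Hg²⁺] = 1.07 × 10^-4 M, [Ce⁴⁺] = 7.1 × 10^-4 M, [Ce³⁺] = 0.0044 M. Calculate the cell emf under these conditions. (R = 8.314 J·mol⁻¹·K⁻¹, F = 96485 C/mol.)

0.954 V

The Ce⁴⁺/Ce³⁺ couple has the higher reduction potential and acts as the cathode, so E°_cell = +1.72 − (+0.85) = 0.87 V.
Balancing electrons gives n = 2; the reaction quotient is Q = [Hg²⁺]·[Ce³⁺]^2/[Ce⁴⁺]^2 = 0.00411.
E = E° − (RT/nF) ln Q = 0.87 − (8.314×353)/(2×96485) × (-5.494) = 0.870 + 0.084 = 0.954 V.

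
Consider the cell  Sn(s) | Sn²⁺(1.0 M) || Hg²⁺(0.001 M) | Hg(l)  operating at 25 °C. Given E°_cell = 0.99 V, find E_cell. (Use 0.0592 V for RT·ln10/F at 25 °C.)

0.901 V

Balancing electrons gives n = 2; the reaction quotient is Q = [Sn²⁺]/[Hg²⁺] = 1000.
At 25 °C, E = E° − (0.0592/n) log Q = 0.99 − (0.0592/2)(3.000) = 0.990 − 0.089 = 0.901 V.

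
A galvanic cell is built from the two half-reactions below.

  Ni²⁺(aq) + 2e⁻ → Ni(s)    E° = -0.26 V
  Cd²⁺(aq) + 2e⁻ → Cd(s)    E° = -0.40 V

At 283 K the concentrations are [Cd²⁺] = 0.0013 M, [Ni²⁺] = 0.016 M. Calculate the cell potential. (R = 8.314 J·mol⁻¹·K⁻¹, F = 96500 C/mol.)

0.171 V

The Ni²⁺/Ni couple has the higher reduction potential and acts as the cathode, so E°_cell = -0.26 − (-0.40) = 0.14 V.
Balancing electrons gives n = 2; the reaction quotient is Q = [Cd²⁺]/[Ni²⁺] = 0.0812.
E = E° − (RT/nF) ln Q = 0.14 − (8.314×283)/(2×96500) × (-2.510) = 0.140 + 0.031 = 0.171 V.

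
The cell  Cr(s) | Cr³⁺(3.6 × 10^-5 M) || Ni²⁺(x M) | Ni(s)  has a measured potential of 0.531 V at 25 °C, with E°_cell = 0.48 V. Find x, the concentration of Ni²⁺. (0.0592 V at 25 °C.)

0.058 M

From the Nernst equation, log Q = n(E° − E)/0.0592 = 6(0.48 − 0.531)/0.0592 = -5.169, so Q = 6.78 × 10^-6.
With Q = [Cr³⁺]^2/[Ni²⁺]^3 and the known concentrations, [Ni²⁺]^3 in the denominator gives [Ni²⁺] = 0.058 M.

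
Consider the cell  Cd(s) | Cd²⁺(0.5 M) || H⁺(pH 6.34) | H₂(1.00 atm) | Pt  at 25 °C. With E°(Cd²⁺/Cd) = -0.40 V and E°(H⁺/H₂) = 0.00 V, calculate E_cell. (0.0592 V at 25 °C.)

The hydrogen couple is the cathode, so E°_cell = 0.40 V; n = 2.
[H⁺] = 10^(−6.34) = 4.6 × 10^-7 M, and Q = [Cd²⁺]·P(H₂) / [H⁺]^2 = 2.39 × 10^12.
E = E° − (0.0592/2) log Q = 0.40 − (0.0592/2)(12.379) = 0.034 V.

0.034 V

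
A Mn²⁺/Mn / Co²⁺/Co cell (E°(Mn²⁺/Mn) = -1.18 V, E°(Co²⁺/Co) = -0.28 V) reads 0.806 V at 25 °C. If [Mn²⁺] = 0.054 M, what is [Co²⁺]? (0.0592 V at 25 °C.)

3.6 × 10^-5 M

From the Nernst equation, log Q = n(E° − E)/0.0592 = 2(0.90 − 0.806)/0.0592 = 3.176, so Q = 1500.
With Q = [Mn²⁺]/[Co²⁺] and the known concentrations, [Co²⁺] in the denominator gives [Co²⁺] = 3.6 × 10^-5 M.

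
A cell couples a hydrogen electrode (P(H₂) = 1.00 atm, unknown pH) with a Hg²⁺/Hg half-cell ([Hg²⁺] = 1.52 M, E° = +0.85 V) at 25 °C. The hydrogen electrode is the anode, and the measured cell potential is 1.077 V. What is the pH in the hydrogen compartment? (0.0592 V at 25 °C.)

pH = 3.74

E°_cell = 0.85 V and n = 2.
log Q = n(E° − E)/0.0592 = 2×(0.85 − 1.077)/0.0592 = -7.669.
With Q = [H⁺]^2 / ([Hg²⁺]·P(H₂)), solving for [H⁺] gives log[H⁺] = -3.744, so pH = 3.74.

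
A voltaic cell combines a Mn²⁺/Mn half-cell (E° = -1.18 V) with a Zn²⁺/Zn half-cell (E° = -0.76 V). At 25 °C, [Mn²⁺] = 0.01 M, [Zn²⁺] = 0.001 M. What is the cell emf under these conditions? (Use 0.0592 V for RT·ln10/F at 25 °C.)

The Zn²⁺/Zn couple has the higher reduction potential and acts as the cathode, so E°_cell = -0.76 − (-1.18) = 0.42 V.
Balancing electrons gives n = 2; the reaction quotient is Q = [Mn²⁺]/[Zn²⁺] = 10.0.
At 25 °C, E = E° − (0.0592/n) log Q = 0.42 − (0.0592/2)(1.000) = 0.420 − 0.030 = 0.390 V.

0.390 V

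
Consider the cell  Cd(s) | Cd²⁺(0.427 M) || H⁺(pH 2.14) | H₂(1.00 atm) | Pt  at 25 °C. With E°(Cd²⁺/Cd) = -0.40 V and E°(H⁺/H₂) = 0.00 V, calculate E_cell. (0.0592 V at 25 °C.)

0.28 V

The hydrogen couple is the cathode, so E°_cell = 0.40 V; n = 2.
[H⁺] = 10^(−2.14) = 0.0072 M, and Q = [Cd²⁺]·P(H₂) / [H⁺]^2 = 8140.
E = E° − (0.0592/2) log Q = 0.40 − (0.0592/2)(3.910) = 0.284 V.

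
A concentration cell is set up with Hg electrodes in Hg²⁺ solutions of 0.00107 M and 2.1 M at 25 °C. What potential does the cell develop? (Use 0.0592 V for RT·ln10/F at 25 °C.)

0.097 V

Both half-cells are Hg²⁺/Hg, so E°_cell = 0. The concentrated side is the cathode; the cell reaction moves Hg²⁺ from high to low concentration with n = 2.
Q = [Hg²⁺]_dilute/[Hg²⁺]_conc = 0.00107/2.1 = 5.1 × 10^-4.
E = 0 − (0.0592/2) log Q = −(0.0592/2)(-3.293) = 0.0975 V.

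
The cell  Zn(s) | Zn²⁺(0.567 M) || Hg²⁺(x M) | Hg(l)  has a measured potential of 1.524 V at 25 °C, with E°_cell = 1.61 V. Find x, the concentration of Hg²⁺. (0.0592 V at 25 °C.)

From the Nernst equation, log Q = n(E° − E)/0.0592 = 2(1.61 − 1.524)/0.0592 = 2.905, so Q = 804.
With Q = [Zn²⁺]/[Hg²⁺] and the known concentrations, [Hg²⁺] in the denominator gives [Hg²⁺] = 7 × 10^-4 M.

7 × 10^-4 M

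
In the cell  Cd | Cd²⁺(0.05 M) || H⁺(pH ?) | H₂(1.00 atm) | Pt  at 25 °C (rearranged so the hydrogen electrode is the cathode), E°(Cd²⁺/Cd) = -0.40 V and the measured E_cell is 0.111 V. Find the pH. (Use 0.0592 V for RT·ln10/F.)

E°_cell = 0.40 V and n = 2.
log Q = n(E° − E)/0.0592 = 2×(0.40 − 0.111)/0.0592 = 9.764.
With Q = [Cd²⁺]·P(H₂) / [H⁺]^2, solving for [H⁺] gives log[H⁺] = -5.532, so pH = 5.53.

pH = 5.53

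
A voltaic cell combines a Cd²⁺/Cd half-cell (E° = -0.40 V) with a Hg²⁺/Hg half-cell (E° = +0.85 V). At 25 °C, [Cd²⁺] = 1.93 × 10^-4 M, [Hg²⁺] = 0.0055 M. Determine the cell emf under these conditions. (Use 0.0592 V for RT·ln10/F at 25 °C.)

The Hg²⁺/Hg couple has the higher reduction potential and acts as the cathode, so E°_cell = +0.85 − (-0.40) = 1.25 V.
Balancing electrons gives n = 2; the reaction quotient is Q = [Cd²⁺]/[Hg²⁺] = 0.0351.
At 25 °C, E = E° − (0.0592/n) log Q = 1.25 − (0.0592/2)(-1.455) = 1.250 + 0.043 = 1.293 V.

1.29 V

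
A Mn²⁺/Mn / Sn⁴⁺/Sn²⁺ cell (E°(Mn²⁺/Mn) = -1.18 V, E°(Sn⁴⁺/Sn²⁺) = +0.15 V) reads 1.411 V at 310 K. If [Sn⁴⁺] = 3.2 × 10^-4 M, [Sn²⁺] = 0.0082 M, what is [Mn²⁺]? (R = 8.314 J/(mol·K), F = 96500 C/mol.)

9.1 × 10^-5 M

From the Nernst equation, ln Q = nF(E° − E)/RT = 2×96500×(1.33 − 1.411)/(8.314×310) = -6.066, so Q = 0.00232.
With Q = [Mn²⁺]·[Sn²⁺]/[Sn⁴⁺] and the known concentrations, [Mn²⁺] in the numerator gives [Mn²⁺] = 9.1 × 10^-5 M.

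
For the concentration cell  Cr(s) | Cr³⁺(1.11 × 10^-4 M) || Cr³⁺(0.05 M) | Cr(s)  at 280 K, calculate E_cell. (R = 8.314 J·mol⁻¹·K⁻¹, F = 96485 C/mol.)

0.049 V

Both half-cells are Cr³⁺/Cr, so E°_cell = 0. The concentrated side is the cathode; the cell reaction moves Cr³⁺ from high to low concentration with n = 3.
Q = [Cr³⁺]_dilute/[Cr³⁺]_conc = 1.11 × 10^-4/0.05 = 0.00222.
E = 0 − (RT/nF) ln Q = −((8.314×280)/(3×96485))(-6.110) = 0.0491 V.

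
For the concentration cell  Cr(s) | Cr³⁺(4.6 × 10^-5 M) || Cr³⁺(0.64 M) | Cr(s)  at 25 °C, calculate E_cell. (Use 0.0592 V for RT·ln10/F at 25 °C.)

0.082 V

Both half-cells are Cr³⁺/Cr, so E°_cell = 0. The concentrated side is the cathode; the cell reaction moves Cr³⁺ from high to low concentration with n = 3.
Q = [Cr³⁺]_dilute/[Cr³⁺]_conc = 4.6 × 10^-5/0.64 = 7.19 × 10^-5.
E = 0 − (0.0592/3) log Q = −(0.0592/3)(-4.143) = 0.0818 V.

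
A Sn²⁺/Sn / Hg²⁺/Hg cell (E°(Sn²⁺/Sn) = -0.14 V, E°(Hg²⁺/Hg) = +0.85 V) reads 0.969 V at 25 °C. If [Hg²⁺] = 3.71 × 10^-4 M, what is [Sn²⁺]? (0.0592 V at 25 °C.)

From the Nernst equation, log Q = n(E° − E)/0.0592 = 2(0.99 − 0.969)/0.0592 = 0.709, so Q = 5.12.
With Q = [Sn²⁺]/[Hg²⁺] and the known concentrations, [Sn²⁺] in the numerator gives [Sn²⁺] = 0.0019 M.

0.0019 M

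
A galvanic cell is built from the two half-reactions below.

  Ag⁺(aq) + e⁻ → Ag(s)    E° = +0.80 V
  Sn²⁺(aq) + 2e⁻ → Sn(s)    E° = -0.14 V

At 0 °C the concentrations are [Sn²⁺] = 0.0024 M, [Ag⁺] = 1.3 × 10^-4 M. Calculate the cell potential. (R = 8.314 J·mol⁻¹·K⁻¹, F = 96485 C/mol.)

0.800 V

The Ag⁺/Ag couple has the higher reduction potential and acts as the cathode, so E°_cell = +0.80 − (-0.14) = 0.94 V.
Balancing electrons gives n = 2; the reaction quotient is Q = [Sn²⁺]/[Ag⁺]^2 = 1.42 × 10^5.
E = E° − (RT/nF) ln Q = 0.94 − (8.314×273)/(2×96485) × (11.864) = 0.940 − 0.140 = 0.800 V.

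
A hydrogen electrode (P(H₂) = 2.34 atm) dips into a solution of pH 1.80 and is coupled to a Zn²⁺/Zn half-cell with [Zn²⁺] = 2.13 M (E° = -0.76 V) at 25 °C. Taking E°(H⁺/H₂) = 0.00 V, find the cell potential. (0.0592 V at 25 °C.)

The hydrogen couple is the cathode, so E°_cell = 0.76 V; n = 2.
[H⁺] = 10^(−1.80) = 0.016 M, and Q = [Zn²⁺]·P(H₂) / [H⁺]^2 = 1.98 × 10^4.
E = E° − (0.0592/2) log Q = 0.76 − (0.0592/2)(4.298) = 0.633 V.

0.63 V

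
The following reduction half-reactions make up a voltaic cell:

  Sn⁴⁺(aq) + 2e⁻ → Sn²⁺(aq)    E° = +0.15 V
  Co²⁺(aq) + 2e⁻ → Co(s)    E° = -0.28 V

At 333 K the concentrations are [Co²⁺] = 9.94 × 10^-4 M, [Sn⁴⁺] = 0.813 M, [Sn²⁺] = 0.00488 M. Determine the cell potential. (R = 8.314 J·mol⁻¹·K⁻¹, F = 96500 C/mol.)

The Sn⁴⁺/Sn²⁺ couple has the higher reduction potential and acts as the cathode, so E°_cell = +0.15 − (-0.28) = 0.43 V.
Balancing electrons gives n = 2; the reaction quotient is Q = [Co²⁺]·[Sn²⁺]/[Sn⁴⁺] = 5.97 × 10^-6.
E = E° − (RT/nF) ln Q = 0.43 − (8.314×333)/(2×96500) × (-12.029) = 0.430 + 0.173 = 0.603 V.

0.603 V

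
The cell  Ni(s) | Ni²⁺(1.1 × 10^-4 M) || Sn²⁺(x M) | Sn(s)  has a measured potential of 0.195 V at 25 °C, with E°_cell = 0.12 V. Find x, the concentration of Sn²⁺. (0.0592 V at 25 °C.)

0.038 M

From the Nernst equation, log Q = n(E° − E)/0.0592 = 2(0.12 − 0.195)/0.0592 = -2.534, so Q = 0.00293.
With Q = [Ni²⁺]/[Sn²⁺] and the known concentrations, [Sn²⁺] in the denominator gives [Sn²⁺] = 0.038 M.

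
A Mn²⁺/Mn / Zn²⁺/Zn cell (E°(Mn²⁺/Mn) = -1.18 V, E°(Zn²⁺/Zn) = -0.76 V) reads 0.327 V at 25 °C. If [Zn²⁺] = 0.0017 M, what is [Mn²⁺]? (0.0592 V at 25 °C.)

2.4 M

From the Nernst equation, log Q = n(E° − E)/0.0592 = 2(0.42 − 0.327)/0.0592 = 3.142, so Q = 1390.
With Q = [Mn²⁺]/[Zn²⁺] and the known concentrations, [Mn²⁺] in the numerator gives [Mn²⁺] = 2.4 M.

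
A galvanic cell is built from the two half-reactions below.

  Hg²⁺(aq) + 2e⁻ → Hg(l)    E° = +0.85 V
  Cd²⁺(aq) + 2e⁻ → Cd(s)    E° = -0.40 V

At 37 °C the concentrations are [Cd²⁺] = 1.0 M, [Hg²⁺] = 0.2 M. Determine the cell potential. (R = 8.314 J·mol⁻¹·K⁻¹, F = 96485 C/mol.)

The Hg²⁺/Hg couple has the higher reduction potential and acts as the cathode, so E°_cell = +0.85 − (-0.40) = 1.25 V.
Balancing electrons gives n = 2; the reaction quotient is Q = [Cd²⁺]/[Hg²⁺] = 5.00.
E = E° − (RT/nF) ln Q = 1.25 − (8.314×310)/(2×96485) × (1.609) = 1.250 − 0.021 = 1.229 V.

1.23 V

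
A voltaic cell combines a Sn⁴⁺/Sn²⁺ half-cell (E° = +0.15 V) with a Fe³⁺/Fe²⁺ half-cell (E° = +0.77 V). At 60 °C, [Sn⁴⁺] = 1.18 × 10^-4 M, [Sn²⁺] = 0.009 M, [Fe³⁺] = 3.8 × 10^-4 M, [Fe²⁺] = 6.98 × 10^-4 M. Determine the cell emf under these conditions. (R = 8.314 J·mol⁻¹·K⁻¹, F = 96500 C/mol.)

0.665 V

The Fe³⁺/Fe²⁺ couple has the higher reduction potential and acts as the cathode, so E°_cell = +0.77 − (+0.15) = 0.62 V.
Balancing electrons gives n = 2; the reaction quotient is Q = [Sn⁴⁺]·[Fe²⁺]^2/([Sn²⁺]·[Fe³⁺]^2) = 0.0442.
E = E° − (RT/nF) ln Q = 0.62 − (8.314×333)/(2×96500) × (-3.118) = 0.620 + 0.045 = 0.665 V.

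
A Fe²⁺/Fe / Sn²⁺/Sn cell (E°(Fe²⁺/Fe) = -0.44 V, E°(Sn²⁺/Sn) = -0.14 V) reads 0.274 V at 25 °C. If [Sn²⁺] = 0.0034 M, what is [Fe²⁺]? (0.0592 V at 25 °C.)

0.026 M

From the Nernst equation, log Q = n(E° − E)/0.0592 = 2(0.30 − 0.274)/0.0592 = 0.878, so Q = 7.56.
With Q = [Fe²⁺]/[Sn²⁺] and the known concentrations, [Fe²⁺] in the numerator gives [Fe²⁺] = 0.026 M.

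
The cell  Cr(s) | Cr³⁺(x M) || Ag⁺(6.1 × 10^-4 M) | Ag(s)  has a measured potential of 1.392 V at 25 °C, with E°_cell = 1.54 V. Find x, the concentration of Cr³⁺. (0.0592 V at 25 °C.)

0.0072 M

From the Nernst equation, log Q = n(E° − E)/0.0592 = 3(1.54 − 1.392)/0.0592 = 7.500, so Q = 3.16 × 10^7.
With Q = [Cr³⁺]/[Ag⁺]^3 and the known concentrations, [Cr³⁺] in the numerator gives [Cr³⁺] = 0.0072 M.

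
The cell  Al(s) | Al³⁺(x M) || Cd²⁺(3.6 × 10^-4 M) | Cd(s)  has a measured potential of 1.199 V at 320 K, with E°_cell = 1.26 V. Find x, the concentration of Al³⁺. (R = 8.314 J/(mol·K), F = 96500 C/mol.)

0.0052 M

From the Nernst equation, ln Q = nF(E° − E)/RT = 6×96500×(1.26 − 1.199)/(8.314×320) = 13.275, so Q = 5.83 × 10^5.
With Q = [Al³⁺]^2/[Cd²⁺]^3 and the known concentrations, [Al³⁺]^2 in the numerator gives [Al³⁺] = 0.0052 M.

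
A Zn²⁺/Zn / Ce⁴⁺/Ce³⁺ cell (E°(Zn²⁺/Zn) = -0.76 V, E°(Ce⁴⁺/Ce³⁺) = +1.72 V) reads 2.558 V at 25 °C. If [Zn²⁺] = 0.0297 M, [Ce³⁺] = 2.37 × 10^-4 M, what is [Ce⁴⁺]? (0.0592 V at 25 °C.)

8.5 × 10^-4 M

From the Nernst equation, log Q = n(E° − E)/0.0592 = 2(2.48 − 2.558)/0.0592 = -2.635, so Q = 0.00232.
With Q = [Zn²⁺]·[Ce³⁺]^2/[Ce⁴⁺]^2 and the known concentrations, [Ce⁴⁺]^2 in the denominator gives [Ce⁴⁺] = 8.5 × 10^-4 M.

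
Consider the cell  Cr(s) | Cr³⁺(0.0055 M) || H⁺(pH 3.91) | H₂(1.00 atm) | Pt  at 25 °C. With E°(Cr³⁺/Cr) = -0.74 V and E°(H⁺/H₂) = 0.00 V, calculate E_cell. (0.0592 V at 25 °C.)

The hydrogen couple is the cathode, so E°_cell = 0.74 V; n = 6.
[H⁺] = 10^(−3.91) = 1.2 × 10^-4 M, and Q = [Cr³⁺]^2·P(H₂)^3 / [H⁺]^6 = 8.72 × 10^18.
E = E° − (0.0592/6) log Q = 0.74 − (0.0592/6)(18.941) = 0.553 V.

0.55 V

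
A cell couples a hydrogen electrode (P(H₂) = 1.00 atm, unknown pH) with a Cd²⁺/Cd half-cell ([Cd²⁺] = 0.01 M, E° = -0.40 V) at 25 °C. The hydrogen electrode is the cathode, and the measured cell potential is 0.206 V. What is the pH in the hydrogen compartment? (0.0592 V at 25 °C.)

E°_cell = 0.40 V and n = 2.
log Q = n(E° − E)/0.0592 = 2×(0.40 − 0.206)/0.0592 = 6.554.
With Q = [Cd²⁺]·P(H₂) / [H⁺]^2, solving for [H⁺] gives log[H⁺] = -4.277, so pH = 4.28.

pH = 4.28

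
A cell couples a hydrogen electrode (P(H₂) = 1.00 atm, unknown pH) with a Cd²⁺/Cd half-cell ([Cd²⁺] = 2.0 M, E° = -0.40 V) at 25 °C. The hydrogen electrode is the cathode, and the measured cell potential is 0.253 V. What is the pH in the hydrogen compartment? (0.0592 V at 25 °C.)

E°_cell = 0.40 V and n = 2.
log Q = n(E° − E)/0.0592 = 2×(0.40 − 0.253)/0.0592 = 4.966.
With Q = [Cd²⁺]·P(H₂) / [H⁺]^2, solving for [H⁺] gives log[H⁺] = -2.333, so pH = 2.33.

pH = 2.33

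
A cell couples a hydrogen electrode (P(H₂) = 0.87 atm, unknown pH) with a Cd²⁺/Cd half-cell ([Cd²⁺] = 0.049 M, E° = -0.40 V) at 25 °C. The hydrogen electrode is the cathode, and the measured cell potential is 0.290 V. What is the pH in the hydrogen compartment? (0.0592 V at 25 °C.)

pH = 2.54

E°_cell = 0.40 V and n = 2.
log Q = n(E° − E)/0.0592 = 2×(0.40 − 0.290)/0.0592 = 3.716.
With Q = [Cd²⁺]·P(H₂) / [H⁺]^2, solving for [H⁺] gives log[H⁺] = -2.543, so pH = 2.54.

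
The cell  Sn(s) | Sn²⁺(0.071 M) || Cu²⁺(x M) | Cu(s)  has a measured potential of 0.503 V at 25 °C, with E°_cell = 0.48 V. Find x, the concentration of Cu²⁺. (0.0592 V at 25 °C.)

From the Nernst equation, log Q = n(E° − E)/0.0592 = 2(0.48 − 0.503)/0.0592 = -0.777, so Q = 0.167.
With Q = [Sn²⁺]/[Cu²⁺] and the known concentrations, [Cu²⁺] in the denominator gives [Cu²⁺] = 0.42 M.

0.42 M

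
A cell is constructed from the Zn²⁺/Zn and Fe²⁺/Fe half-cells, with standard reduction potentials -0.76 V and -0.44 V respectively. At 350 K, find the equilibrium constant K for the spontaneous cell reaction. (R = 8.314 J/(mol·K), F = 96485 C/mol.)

1.6 × 10^9

E°_cell = -0.44 − (-0.76) = 0.32 V, with n = 2 electrons transferred.
At equilibrium E = 0, so the Nernst equation gives ln K = nFE°/RT = (2)(96485)(0.32)/((8.314)(350)) = 21.22.
K = e^21.22 = 1.6 × 10^9.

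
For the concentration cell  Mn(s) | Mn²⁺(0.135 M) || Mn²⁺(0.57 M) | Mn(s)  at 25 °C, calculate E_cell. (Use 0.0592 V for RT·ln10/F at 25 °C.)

0.019 V

Both half-cells are Mn²⁺/Mn, so E°_cell = 0. The concentrated side is the cathode; the cell reaction moves Mn²⁺ from high to low concentration with n = 2.
Q = [Mn²⁺]_dilute/[Mn²⁺]_conc = 0.135/0.57 = 0.237.
E = 0 − (0.0592/2) log Q = −(0.0592/2)(-0.626) = 0.0185 V.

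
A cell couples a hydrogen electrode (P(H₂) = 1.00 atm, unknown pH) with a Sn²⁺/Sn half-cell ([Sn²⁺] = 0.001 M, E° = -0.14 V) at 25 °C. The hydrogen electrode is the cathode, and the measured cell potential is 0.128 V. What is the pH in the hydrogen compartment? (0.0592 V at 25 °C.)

pH = 1.70

E°_cell = 0.14 V and n = 2.
log Q = n(E° − E)/0.0592 = 2×(0.14 − 0.128)/0.0592 = 0.405.
With Q = [Sn²⁺]·P(H₂) / [H⁺]^2, solving for [H⁺] gives log[H⁺] = -1.703, so pH = 1.70.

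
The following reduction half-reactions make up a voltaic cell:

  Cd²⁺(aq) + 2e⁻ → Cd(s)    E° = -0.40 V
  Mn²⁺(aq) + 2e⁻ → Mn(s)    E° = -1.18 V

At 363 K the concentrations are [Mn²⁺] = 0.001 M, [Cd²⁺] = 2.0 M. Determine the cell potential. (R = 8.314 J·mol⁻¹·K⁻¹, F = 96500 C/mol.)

The Cd²⁺/Cd couple has the higher reduction potential and acts as the cathode, so E°_cell = -0.40 − (-1.18) = 0.78 V.
Balancing electrons gives n = 2; the reaction quotient is Q = [Mn²⁺]/[Cd²⁺] = 5 × 10^-4.
E = E° − (RT/nF) ln Q = 0.78 − (8.314×363)/(2×96500) × (-7.601) = 0.780 + 0.119 = 0.899 V.

0.899 V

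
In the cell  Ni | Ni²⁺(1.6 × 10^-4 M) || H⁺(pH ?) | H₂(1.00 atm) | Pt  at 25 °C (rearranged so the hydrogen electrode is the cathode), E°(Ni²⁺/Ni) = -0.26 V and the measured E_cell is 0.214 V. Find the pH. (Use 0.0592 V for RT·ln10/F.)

E°_cell = 0.26 V and n = 2.
log Q = n(E° − E)/0.0592 = 2×(0.26 − 0.214)/0.0592 = 1.554.
With Q = [Ni²⁺]·P(H₂) / [H⁺]^2, solving for [H⁺] gives log[H⁺] = -2.675, so pH = 2.67.

pH = 2.67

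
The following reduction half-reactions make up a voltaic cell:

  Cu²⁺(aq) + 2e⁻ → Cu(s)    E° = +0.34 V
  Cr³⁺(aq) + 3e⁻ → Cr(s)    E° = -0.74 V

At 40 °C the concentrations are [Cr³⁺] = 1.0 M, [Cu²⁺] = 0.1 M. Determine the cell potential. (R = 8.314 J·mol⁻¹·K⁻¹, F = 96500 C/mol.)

The Cu²⁺/Cu couple has the higher reduction potential and acts as the cathode, so E°_cell = +0.34 − (-0.74) = 1.08 V.
Balancing electrons gives n = 6; the reaction quotient is Q = [Cr³⁺]^2/[Cu²⁺]^3 = 1000.
E = E° − (RT/nF) ln Q = 1.08 − (8.314×313)/(6×96500) × (6.908) = 1.080 − 0.031 = 1.049 V.

1.05 V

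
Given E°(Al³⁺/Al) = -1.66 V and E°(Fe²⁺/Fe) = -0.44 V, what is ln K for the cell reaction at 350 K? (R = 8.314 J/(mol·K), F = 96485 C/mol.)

ln K = 242.7

E°_cell = -0.44 − (-1.66) = 1.22 V, with n = 6 electrons transferred.
At equilibrium E = 0, so the Nernst equation gives ln K = nFE°/RT = (6)(96485)(1.22)/((8.314)(350)) = 242.71.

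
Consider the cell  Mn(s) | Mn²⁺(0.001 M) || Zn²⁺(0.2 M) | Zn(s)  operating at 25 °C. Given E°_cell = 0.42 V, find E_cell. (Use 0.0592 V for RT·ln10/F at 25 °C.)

Balancing electrons gives n = 2; the reaction quotient is Q = [Mn²⁺]/[Zn²⁺] = 0.00500.
At 25 °C, E = E° − (0.0592/n) log Q = 0.42 − (0.0592/2)(-2.301) = 0.420 + 0.068 = 0.488 V.

0.488 V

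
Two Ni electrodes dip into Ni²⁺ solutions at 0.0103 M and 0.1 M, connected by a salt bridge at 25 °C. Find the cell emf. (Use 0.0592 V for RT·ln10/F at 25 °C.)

Both half-cells are Ni²⁺/Ni, so E°_cell = 0. The concentrated side is the cathode; the cell reaction moves Ni²⁺ from high to low concentration with n = 2.
Q = [Ni²⁺]_dilute/[Ni²⁺]_conc = 0.0103/0.1 = 0.103.
E = 0 − (0.0592/2) log Q = −(0.0592/2)(-0.987) = 0.0292 V.

0.029 V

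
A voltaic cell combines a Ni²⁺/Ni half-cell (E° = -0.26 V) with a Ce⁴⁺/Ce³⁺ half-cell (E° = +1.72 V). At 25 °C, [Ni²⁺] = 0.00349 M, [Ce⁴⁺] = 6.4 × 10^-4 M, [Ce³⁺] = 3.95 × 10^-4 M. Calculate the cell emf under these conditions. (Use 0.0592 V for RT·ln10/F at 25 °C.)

2.07 V

The Ce⁴⁺/Ce³⁺ couple has the higher reduction potential and acts as the cathode, so E°_cell = +1.72 − (-0.26) = 1.98 V.
Balancing electrons gives n = 2; the reaction quotient is Q = [Ni²⁺]·[Ce³⁺]^2/[Ce⁴⁺]^2 = 0.00133.
At 25 °C, E = E° − (0.0592/n) log Q = 1.98 − (0.0592/2)(-2.876) = 1.980 + 0.085 = 2.065 V.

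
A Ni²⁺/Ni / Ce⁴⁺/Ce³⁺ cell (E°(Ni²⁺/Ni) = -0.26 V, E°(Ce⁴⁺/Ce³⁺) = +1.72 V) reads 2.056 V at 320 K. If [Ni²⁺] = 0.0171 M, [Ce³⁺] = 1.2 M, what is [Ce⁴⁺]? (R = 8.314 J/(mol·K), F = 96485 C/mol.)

From the Nernst equation, ln Q = nF(E° − E)/RT = 2×96485×(1.98 − 2.056)/(8.314×320) = -5.512, so Q = 0.00404.
With Q = [Ni²⁺]·[Ce³⁺]^2/[Ce⁴⁺]^2 and the known concentrations, [Ce⁴⁺]^2 in the denominator gives [Ce⁴⁺] = 2.5 M.

2.5 M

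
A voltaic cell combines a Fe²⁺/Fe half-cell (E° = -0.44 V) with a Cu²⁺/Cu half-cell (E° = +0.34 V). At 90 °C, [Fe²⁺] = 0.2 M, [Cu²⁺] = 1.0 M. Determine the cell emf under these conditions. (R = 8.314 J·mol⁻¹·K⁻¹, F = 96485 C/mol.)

0.805 V

The Cu²⁺/Cu couple has the higher reduction potential and acts as the cathode, so E°_cell = +0.34 − (-0.44) = 0.78 V.
Balancing electrons gives n = 2; the reaction quotient is Q = [Fe²⁺]/[Cu²⁺] = 0.200.
E = E° − (RT/nF) ln Q = 0.78 − (8.314×363)/(2×96485) × (-1.609) = 0.780 + 0.025 = 0.805 V.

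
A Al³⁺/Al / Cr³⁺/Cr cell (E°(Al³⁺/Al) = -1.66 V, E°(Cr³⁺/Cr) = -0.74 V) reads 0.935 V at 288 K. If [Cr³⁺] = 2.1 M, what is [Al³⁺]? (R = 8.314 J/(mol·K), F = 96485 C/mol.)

0.34 M

From the Nernst equation, ln Q = nF(E° − E)/RT = 3×96485×(0.92 − 0.935)/(8.314×288) = -1.813, so Q = 0.163.
With Q = [Al³⁺]/[Cr³⁺] and the known concentrations, [Al³⁺] in the numerator gives [Al³⁺] = 0.34 M.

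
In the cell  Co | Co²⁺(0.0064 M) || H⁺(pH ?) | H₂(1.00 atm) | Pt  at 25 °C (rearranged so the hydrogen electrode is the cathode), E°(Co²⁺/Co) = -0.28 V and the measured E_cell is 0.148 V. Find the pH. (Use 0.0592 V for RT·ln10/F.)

pH = 3.33

E°_cell = 0.28 V and n = 2.
log Q = n(E° − E)/0.0592 = 2×(0.28 − 0.148)/0.0592 = 4.459.
With Q = [Co²⁺]·P(H₂) / [H⁺]^2, solving for [H⁺] gives log[H⁺] = -3.327, so pH = 3.33.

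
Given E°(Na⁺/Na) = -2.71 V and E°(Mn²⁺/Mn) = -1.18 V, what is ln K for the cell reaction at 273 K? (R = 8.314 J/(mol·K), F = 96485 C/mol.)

E°_cell = -1.18 − (-2.71) = 1.53 V, with n = 2 electrons transferred.
At equilibrium E = 0, so the Nernst equation gives ln K = nFE°/RT = (2)(96485)(1.53)/((8.314)(273)) = 130.08.

ln K = 130.1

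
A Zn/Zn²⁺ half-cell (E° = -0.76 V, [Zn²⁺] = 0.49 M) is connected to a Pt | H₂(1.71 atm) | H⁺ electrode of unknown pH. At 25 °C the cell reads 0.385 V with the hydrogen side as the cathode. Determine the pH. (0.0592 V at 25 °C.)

pH = 6.37

E°_cell = 0.76 V and n = 2.
log Q = n(E° − E)/0.0592 = 2×(0.76 − 0.385)/0.0592 = 12.669.
With Q = [Zn²⁺]·P(H₂) / [H⁺]^2, solving for [H⁺] gives log[H⁺] = -6.373, so pH = 6.37.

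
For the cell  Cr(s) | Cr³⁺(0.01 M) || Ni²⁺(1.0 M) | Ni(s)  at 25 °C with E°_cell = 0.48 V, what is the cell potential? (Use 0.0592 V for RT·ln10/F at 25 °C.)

0.519 V

Balancing electrons gives n = 6; the reaction quotient is Q = [Cr³⁺]^2/[Ni²⁺]^3 = 1 × 10^-4.
At 25 °C, E = E° − (0.0592/n) log Q = 0.48 − (0.0592/6)(-4.000) = 0.480 + 0.039 = 0.519 V.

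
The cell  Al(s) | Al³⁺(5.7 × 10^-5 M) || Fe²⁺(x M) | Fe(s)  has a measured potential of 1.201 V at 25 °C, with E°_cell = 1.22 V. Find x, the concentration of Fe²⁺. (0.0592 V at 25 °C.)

From the Nernst equation, log Q = n(E° − E)/0.0592 = 6(1.22 − 1.201)/0.0592 = 1.926, so Q = 84.3.
With Q = [Al³⁺]^2/[Fe²⁺]^3 and the known concentrations, [Fe²⁺]^3 in the denominator gives [Fe²⁺] = 3.4 × 10^-4 M.

3.4 × 10^-4 M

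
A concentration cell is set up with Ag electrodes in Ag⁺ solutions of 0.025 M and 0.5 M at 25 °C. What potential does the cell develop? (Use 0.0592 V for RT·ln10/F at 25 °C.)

0.077 V

Both half-cells are Ag⁺/Ag, so E°_cell = 0. The concentrated side is the cathode; the cell reaction moves Ag⁺ from high to low concentration with n = 1.
Q = [Ag⁺]_dilute/[Ag⁺]_conc = 0.025/0.5 = 0.0500.
E = 0 − (0.0592/1) log Q = −(0.0592/1)(-1.301) = 0.0770 V.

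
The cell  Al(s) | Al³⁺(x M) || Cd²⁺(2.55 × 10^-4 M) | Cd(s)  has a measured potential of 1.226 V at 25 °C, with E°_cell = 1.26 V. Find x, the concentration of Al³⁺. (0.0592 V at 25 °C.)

From the Nernst equation, log Q = n(E° − E)/0.0592 = 6(1.26 − 1.226)/0.0592 = 3.446, so Q = 2790.
With Q = [Al³⁺]^2/[Cd²⁺]^3 and the known concentrations, [Al³⁺]^2 in the numerator gives [Al³⁺] = 2.2 × 10^-4 M.

2.2 × 10^-4 M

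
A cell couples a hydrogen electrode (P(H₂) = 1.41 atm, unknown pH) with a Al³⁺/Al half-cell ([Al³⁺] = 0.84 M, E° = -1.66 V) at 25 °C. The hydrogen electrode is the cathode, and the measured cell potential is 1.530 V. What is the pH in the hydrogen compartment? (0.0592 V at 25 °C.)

pH = 2.15

E°_cell = 1.66 V and n = 6.
log Q = n(E° − E)/0.0592 = 6×(1.66 − 1.530)/0.0592 = 13.176.
With Q = [Al³⁺]^2·P(H₂)^3 / [H⁺]^6, solving for [H⁺] gives log[H⁺] = -2.147, so pH = 2.15.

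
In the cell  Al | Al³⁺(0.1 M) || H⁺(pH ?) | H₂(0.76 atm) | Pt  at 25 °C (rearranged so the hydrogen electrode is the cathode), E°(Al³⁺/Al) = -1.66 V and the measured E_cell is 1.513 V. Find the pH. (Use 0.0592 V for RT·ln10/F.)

pH = 2.88

E°_cell = 1.66 V and n = 6.
log Q = n(E° − E)/0.0592 = 6×(1.66 − 1.513)/0.0592 = 14.899.
With Q = [Al³⁺]^2·P(H₂)^3 / [H⁺]^6, solving for [H⁺] gives log[H⁺] = -2.876, so pH = 2.88.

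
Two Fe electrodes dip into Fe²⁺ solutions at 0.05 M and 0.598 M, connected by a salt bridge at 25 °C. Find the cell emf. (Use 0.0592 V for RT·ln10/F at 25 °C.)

0.032 V

Both half-cells are Fe²⁺/Fe, so E°_cell = 0. The concentrated side is the cathode; the cell reaction moves Fe²⁺ from high to low concentration with n = 2.
Q = [Fe²⁺]_dilute/[Fe²⁺]_conc = 0.05/0.598 = 0.0836.
E = 0 − (0.0592/2) log Q = −(0.0592/2)(-1.078) = 0.0319 V.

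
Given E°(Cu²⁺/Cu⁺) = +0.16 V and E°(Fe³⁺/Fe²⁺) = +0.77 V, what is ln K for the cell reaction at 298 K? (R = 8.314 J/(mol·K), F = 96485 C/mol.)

E°_cell = +0.77 − (+0.16) = 0.61 V, with n = 1 electron transferred.
At equilibrium E = 0, so the Nernst equation gives ln K = nFE°/RT = (1)(96485)(0.61)/((8.314)(298)) = 23.76.

ln K = 23.8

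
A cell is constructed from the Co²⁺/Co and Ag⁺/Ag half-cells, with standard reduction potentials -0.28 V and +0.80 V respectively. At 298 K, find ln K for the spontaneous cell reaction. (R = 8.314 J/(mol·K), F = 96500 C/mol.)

ln K = 84.1

E°_cell = +0.80 − (-0.28) = 1.08 V, with n = 2 electrons transferred.
At equilibrium E = 0, so the Nernst equation gives ln K = nFE°/RT = (2)(96500)(1.08)/((8.314)(298)) = 84.13.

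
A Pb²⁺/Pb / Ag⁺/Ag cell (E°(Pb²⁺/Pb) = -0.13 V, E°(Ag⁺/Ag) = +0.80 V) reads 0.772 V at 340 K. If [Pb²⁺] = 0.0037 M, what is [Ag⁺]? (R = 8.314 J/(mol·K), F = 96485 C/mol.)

2.8 × 10^-4 M

From the Nernst equation, ln Q = nF(E° − E)/RT = 2×96485×(0.93 − 0.772)/(8.314×340) = 10.786, so Q = 4.83 × 10^4.
With Q = [Pb²⁺]/[Ag⁺]^2 and the known concentrations, [Ag⁺]^2 in the denominator gives [Ag⁺] = 2.8 × 10^-4 M.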